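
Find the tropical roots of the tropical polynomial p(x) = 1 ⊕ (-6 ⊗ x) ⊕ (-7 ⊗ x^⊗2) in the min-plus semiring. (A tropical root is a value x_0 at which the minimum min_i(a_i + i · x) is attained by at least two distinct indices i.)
Roots: {1, 7}

Each tropical root is a break point of the lower envelope of the lines y = a_i + i · x (there are 3 lines, with slopes 0, 1, ..., 2). Only the lines that attain the minimum somewhere contribute to roots; other lines are dominated. Here the surviving (envelope) indices are i = 2, i = 1, i = 0.
Intersections between consecutive envelope lines give the roots: for adjacent envelope indices i < j the intersection is x = (a_i − a_j) / (j − i). Reading off the sorted break points: {1, 7}.
Verification: at each break x_0, at least two indices attain the minimum of min_i(a_i + i · x_0).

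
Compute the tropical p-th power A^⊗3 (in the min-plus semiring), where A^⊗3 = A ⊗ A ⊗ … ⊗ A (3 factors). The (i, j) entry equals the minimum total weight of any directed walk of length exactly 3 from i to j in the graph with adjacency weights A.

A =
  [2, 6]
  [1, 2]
A^⊗3 =
  [6, 10]
  [5, 6]

Each entry (A^⊗3)_ij equals the minimum over all length-3 walks i = v_0 → v_1 → … → v_3 = j of Σ_t A[v_t][v_{t+1}]. For example, for (i, j) = (0, 1) we minimise over 4 possible intermediate vertex sequences; the minimum is 10, attained along the walk 0 → 0 → 0 → 1.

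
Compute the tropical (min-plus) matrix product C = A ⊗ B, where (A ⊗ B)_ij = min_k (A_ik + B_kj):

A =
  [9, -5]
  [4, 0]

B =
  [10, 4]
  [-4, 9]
A ⊗ B =
  [-9, 4]
  [-4, 8]

Apply the min-plus product entry-by-entry:
  C[0][0] = min over k of (A[0][0] + B[0][0] = 9 + 10 = 19, A[0][1] + B[1][0] = -5 + -4 = -9) = -9 (attained at k = 1)
  C[0][1] = min over k of (A[0][0] + B[0][1] = 9 + 4 = 13, A[0][1] + B[1][1] = -5 + 9 = 4) = 4 (attained at k = 1)
  C[1][0] = min over k of (A[1][0] + B[0][0] = 4 + 10 = 14, A[1][1] + B[1][0] = 0 + -4 = -4) = -4 (attained at k = 1)
  C[1][1] = min over k of (A[1][0] + B[0][1] = 4 + 4 = 8, A[1][1] + B[1][1] = 0 + 9 = 9) = 8 (attained at k = 0)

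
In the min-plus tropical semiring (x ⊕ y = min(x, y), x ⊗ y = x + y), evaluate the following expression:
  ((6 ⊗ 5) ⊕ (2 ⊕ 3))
((6 ⊗ 5) ⊕ (2 ⊕ 3)) = 2

Expand innermost to outermost. Recall ⊕ takes the minimum of its arguments and ⊗ takes their sum. Working out the expression ((6 ⊗ 5) ⊕ (2 ⊕ 3)) gives 2.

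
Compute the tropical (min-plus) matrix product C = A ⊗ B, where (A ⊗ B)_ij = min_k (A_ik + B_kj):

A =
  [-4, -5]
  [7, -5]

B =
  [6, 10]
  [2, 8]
A ⊗ B =
  [-3, 3]
  [-3, 3]

Apply the min-plus product entry-by-entry:
  C[0][0] = min over k of (A[0][0] + B[0][0] = -4 + 6 = 2, A[0][1] + B[1][0] = -5 + 2 = -3) = -3 (attained at k = 1)
  C[0][1] = min over k of (A[0][0] + B[0][1] = -4 + 10 = 6, A[0][1] + B[1][1] = -5 + 8 = 3) = 3 (attained at k = 1)
  C[1][0] = min over k of (A[1][0] + B[0][0] = 7 + 6 = 13, A[1][1] + B[1][0] = -5 + 2 = -3) = -3 (attained at k = 1)
  C[1][1] = min over k of (A[1][0] + B[0][1] = 7 + 10 = 17, A[1][1] + B[1][1] = -5 + 8 = 3) = 3 (attained at k = 1)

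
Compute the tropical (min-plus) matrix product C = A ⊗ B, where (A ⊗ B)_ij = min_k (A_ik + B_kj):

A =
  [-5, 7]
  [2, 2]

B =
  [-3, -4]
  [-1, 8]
A ⊗ B =
  [-8, -9]
  [-1, -2]

Apply the min-plus product entry-by-entry:
  C[0][0] = min over k of (A[0][0] + B[0][0] = -5 + -3 = -8, A[0][1] + B[1][0] = 7 + -1 = 6) = -8 (attained at k = 0)
  C[0][1] = min over k of (A[0][0] + B[0][1] = -5 + -4 = -9, A[0][1] + B[1][1] = 7 + 8 = 15) = -9 (attained at k = 0)
  C[1][0] = min over k of (A[1][0] + B[0][0] = 2 + -3 = -1, A[1][1] + B[1][0] = 2 + -1 = 1) = -1 (attained at k = 0)
  C[1][1] = min over k of (A[1][0] + B[0][1] = 2 + -4 = -2, A[1][1] + B[1][1] = 2 + 8 = 10) = -2 (attained at k = 0)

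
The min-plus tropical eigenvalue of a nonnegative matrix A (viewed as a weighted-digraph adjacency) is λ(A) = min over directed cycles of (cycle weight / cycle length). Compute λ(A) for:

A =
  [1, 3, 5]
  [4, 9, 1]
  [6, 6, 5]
λ(A) = 1

Enumerate directed cycles and compute their means (weight / length). Sample:
  cycle 0 → 0: weight = 1, length = 1, mean = 1/1 ≈ 1.000
  cycle 1 → 1: weight = 9, length = 1, mean = 9/1 ≈ 9.000
  cycle 2 → 2: weight = 5, length = 1, mean = 5/1 ≈ 5.000
  cycle 0 → 1 → 0: weight = 7, length = 2, mean = 7/2 ≈ 3.500
  cycle 0 → 2 → 0: weight = 11, length = 2, mean = 11/2 ≈ 5.500
  cycle 1 → 0 → 1: weight = 7, length = 2, mean = 7/2 ≈ 3.500
Minimum mean = 1.000, attained e.g. along the cycle 0 → 0 with weight 1 and length 1. So λ(A) = 1/1 = 1.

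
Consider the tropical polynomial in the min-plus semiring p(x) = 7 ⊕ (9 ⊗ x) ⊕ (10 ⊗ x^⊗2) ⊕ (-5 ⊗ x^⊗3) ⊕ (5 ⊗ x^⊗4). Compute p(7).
p(7) = 7

A tropical monomial a ⊗ x^⊗i evaluates to a + i · x. Evaluating each term at x = 7:
  Term 0 contributes 7 + 0 · 7 = 7
  Term 1 contributes 9 + 1 · 7 = 16
  Term 2 contributes 10 + 2 · 7 = 24
  Term 3 contributes -5 + 3 · 7 = 16
  Term 4 contributes 5 + 4 · 7 = 33
p(7) = ⊕ of these = min[7, 16, 24, 16, 33] = 7.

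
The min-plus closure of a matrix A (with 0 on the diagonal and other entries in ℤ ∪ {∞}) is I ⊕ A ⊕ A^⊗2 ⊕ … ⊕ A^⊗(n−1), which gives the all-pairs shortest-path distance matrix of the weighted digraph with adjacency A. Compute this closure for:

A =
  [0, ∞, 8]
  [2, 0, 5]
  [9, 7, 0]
Closure =
  [0, 15, 8]
  [2, 0, 5]
  [9, 7, 0]

This is the Floyd-Warshall all-pairs shortest-path computation. For each intermediate vertex k = 0, 1, …, 2, update dist[i][j] ← min(dist[i][j], dist[i][k] + dist[k][j]). The final matrix gives, for each (i, j), the minimum total weight of any directed path from i to j (possibly empty when i = j).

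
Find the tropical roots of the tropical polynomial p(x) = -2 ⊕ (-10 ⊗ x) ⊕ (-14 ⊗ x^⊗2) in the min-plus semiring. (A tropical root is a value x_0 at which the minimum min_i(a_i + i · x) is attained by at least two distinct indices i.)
Roots: {4, 8}

Each tropical root is a break point of the lower envelope of the lines y = a_i + i · x (there are 3 lines, with slopes 0, 1, ..., 2). Only the lines that attain the minimum somewhere contribute to roots; other lines are dominated. Here the surviving (envelope) indices are i = 2, i = 1, i = 0.
Intersections between consecutive envelope lines give the roots: for adjacent envelope indices i < j the intersection is x = (a_i − a_j) / (j − i). Reading off the sorted break points: {4, 8}.
Verification: at each break x_0, at least two indices attain the minimum of min_i(a_i + i · x_0).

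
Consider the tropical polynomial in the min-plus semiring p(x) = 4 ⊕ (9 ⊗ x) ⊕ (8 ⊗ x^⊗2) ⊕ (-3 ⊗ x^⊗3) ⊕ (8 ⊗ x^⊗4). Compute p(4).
p(4) = 4

A tropical monomial a ⊗ x^⊗i evaluates to a + i · x. Evaluating each term at x = 4:
  Term 0 contributes 4 + 0 · 4 = 4
  Term 1 contributes 9 + 1 · 4 = 13
  Term 2 contributes 8 + 2 · 4 = 16
  Term 3 contributes -3 + 3 · 4 = 9
  Term 4 contributes 8 + 4 · 4 = 24
p(4) = ⊕ of these = min[4, 13, 16, 9, 24] = 4.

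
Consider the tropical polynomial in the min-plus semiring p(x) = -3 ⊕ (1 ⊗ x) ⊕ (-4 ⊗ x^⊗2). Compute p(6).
p(6) = -3

A tropical monomial a ⊗ x^⊗i evaluates to a + i · x. Evaluating each term at x = 6:
  Term 0 contributes -3 + 0 · 6 = -3
  Term 1 contributes 1 + 1 · 6 = 7
  Term 2 contributes -4 + 2 · 6 = 8
p(6) = ⊕ of these = min[-3, 7, 8] = -3.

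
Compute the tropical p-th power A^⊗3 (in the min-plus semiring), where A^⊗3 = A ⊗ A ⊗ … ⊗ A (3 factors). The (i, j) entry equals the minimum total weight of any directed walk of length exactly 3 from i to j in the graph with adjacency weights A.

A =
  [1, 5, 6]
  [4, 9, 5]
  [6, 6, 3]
A^⊗3 =
  [3, 7, 8]
  [6, 10, 11]
  [8, 12, 9]

Each entry (A^⊗3)_ij equals the minimum over all length-3 walks i = v_0 → v_1 → … → v_3 = j of Σ_t A[v_t][v_{t+1}]. For example, for (i, j) = (0, 2) we minimise over 9 possible intermediate vertex sequences; the minimum is 8, attained along the walk 0 → 0 → 0 → 2.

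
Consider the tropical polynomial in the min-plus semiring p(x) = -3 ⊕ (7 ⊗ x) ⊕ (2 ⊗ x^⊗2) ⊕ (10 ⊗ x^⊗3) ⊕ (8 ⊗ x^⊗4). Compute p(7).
p(7) = -3

A tropical monomial a ⊗ x^⊗i evaluates to a + i · x. Evaluating each term at x = 7:
  Term 0 contributes -3 + 0 · 7 = -3
  Term 1 contributes 7 + 1 · 7 = 14
  Term 2 contributes 2 + 2 · 7 = 16
  Term 3 contributes 10 + 3 · 7 = 31
  Term 4 contributes 8 + 4 · 7 = 36
p(7) = ⊕ of these = min[-3, 14, 16, 31, 36] = -3.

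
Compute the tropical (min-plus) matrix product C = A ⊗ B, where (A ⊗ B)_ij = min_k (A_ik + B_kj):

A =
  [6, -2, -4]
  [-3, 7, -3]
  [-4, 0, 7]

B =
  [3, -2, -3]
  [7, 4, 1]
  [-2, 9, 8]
A ⊗ B =
  [-6, 2, -1]
  [-5, -5, -6]
  [-1, -6, -7]

Apply the min-plus product entry-by-entry:
  C[0][0] = min over k of (A[0][0] + B[0][0] = 6 + 3 = 9, A[0][1] + B[1][0] = -2 + 7 = 5, A[0][2] + B[2][0] = -4 + -2 = -6) = -6 (attained at k = 2)
  C[0][1] = min over k of (A[0][0] + B[0][1] = 6 + -2 = 4, A[0][1] + B[1][1] = -2 + 4 = 2, A[0][2] + B[2][1] = -4 + 9 = 5) = 2 (attained at k = 1)
  C[0][2] = min over k of (A[0][0] + B[0][2] = 6 + -3 = 3, A[0][1] + B[1][2] = -2 + 1 = -1, A[0][2] + B[2][2] = -4 + 8 = 4) = -1 (attained at k = 1)
  C[1][0] = min over k of (A[1][0] + B[0][0] = -3 + 3 = 0, A[1][1] + B[1][0] = 7 + 7 = 14, A[1][2] + B[2][0] = -3 + -2 = -5) = -5 (attained at k = 2)
  C[1][1] = min over k of (A[1][0] + B[0][1] = -3 + -2 = -5, A[1][1] + B[1][1] = 7 + 4 = 11, A[1][2] + B[2][1] = -3 + 9 = 6) = -5 (attained at k = 0)
  C[1][2] = min over k of (A[1][0] + B[0][2] = -3 + -3 = -6, A[1][1] + B[1][2] = 7 + 1 = 8, A[1][2] + B[2][2] = -3 + 8 = 5) = -6 (attained at k = 0)
  C[2][0] = min over k of (A[2][0] + B[0][0] = -4 + 3 = -1, A[2][1] + B[1][0] = 0 + 7 = 7, A[2][2] + B[2][0] = 7 + -2 = 5) = -1 (attained at k = 0)
  C[2][1] = min over k of (A[2][0] + B[0][1] = -4 + -2 = -6, A[2][1] + B[1][1] = 0 + 4 = 4, A[2][2] + B[2][1] = 7 + 9 = 16) = -6 (attained at k = 0)
  C[2][2] = min over k of (A[2][0] + B[0][2] = -4 + -3 = -7, A[2][1] + B[1][2] = 0 + 1 = 1, A[2][2] + B[2][2] = 7 + 8 = 15) = -7 (attained at k = 0)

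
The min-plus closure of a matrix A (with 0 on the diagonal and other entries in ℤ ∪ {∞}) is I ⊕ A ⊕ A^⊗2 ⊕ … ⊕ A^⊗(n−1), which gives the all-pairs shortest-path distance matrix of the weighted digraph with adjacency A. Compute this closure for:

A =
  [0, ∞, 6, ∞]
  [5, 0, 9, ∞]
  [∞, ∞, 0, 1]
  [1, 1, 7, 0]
Closure =
  [0, 8, 6, 7]
  [5, 0, 9, 10]
  [2, 2, 0, 1]
  [1, 1, 7, 0]

This is the Floyd-Warshall all-pairs shortest-path computation. For each intermediate vertex k = 0, 1, …, 3, update dist[i][j] ← min(dist[i][j], dist[i][k] + dist[k][j]). The final matrix gives, for each (i, j), the minimum total weight of any directed path from i to j (possibly empty when i = j).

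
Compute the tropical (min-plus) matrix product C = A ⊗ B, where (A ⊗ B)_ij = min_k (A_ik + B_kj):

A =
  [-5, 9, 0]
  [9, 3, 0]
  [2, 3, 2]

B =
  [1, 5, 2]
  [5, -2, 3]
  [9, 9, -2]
A ⊗ B =
  [-4, 0, -3]
  [8, 1, -2]
  [3, 1, 0]

Apply the min-plus product entry-by-entry:
  C[0][0] = min over k of (A[0][0] + B[0][0] = -5 + 1 = -4, A[0][1] + B[1][0] = 9 + 5 = 14, A[0][2] + B[2][0] = 0 + 9 = 9) = -4 (attained at k = 0)
  C[0][1] = min over k of (A[0][0] + B[0][1] = -5 + 5 = 0, A[0][1] + B[1][1] = 9 + -2 = 7, A[0][2] + B[2][1] = 0 + 9 = 9) = 0 (attained at k = 0)
  C[0][2] = min over k of (A[0][0] + B[0][2] = -5 + 2 = -3, A[0][1] + B[1][2] = 9 + 3 = 12, A[0][2] + B[2][2] = 0 + -2 = -2) = -3 (attained at k = 0)
  C[1][0] = min over k of (A[1][0] + B[0][0] = 9 + 1 = 10, A[1][1] + B[1][0] = 3 + 5 = 8, A[1][2] + B[2][0] = 0 + 9 = 9) = 8 (attained at k = 1)
  C[1][1] = min over k of (A[1][0] + B[0][1] = 9 + 5 = 14, A[1][1] + B[1][1] = 3 + -2 = 1, A[1][2] + B[2][1] = 0 + 9 = 9) = 1 (attained at k = 1)
  C[1][2] = min over k of (A[1][0] + B[0][2] = 9 + 2 = 11, A[1][1] + B[1][2] = 3 + 3 = 6, A[1][2] + B[2][2] = 0 + -2 = -2) = -2 (attained at k = 2)
  C[2][0] = min over k of (A[2][0] + B[0][0] = 2 + 1 = 3, A[2][1] + B[1][0] = 3 + 5 = 8, A[2][2] + B[2][0] = 2 + 9 = 11) = 3 (attained at k = 0)
  C[2][1] = min over k of (A[2][0] + B[0][1] = 2 + 5 = 7, A[2][1] + B[1][1] = 3 + -2 = 1, A[2][2] + B[2][1] = 2 + 9 = 11) = 1 (attained at k = 1)
  C[2][2] = min over k of (A[2][0] + B[0][2] = 2 + 2 = 4, A[2][1] + B[1][2] = 3 + 3 = 6, A[2][2] + B[2][2] = 2 + -2 = 0) = 0 (attained at k = 2)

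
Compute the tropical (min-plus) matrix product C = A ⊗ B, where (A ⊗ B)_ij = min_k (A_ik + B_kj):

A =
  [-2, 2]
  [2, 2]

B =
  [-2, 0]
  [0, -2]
A ⊗ B =
  [-4, -2]
  [0, 0]

Apply the min-plus product entry-by-entry:
  C[0][0] = min over k of (A[0][0] + B[0][0] = -2 + -2 = -4, A[0][1] + B[1][0] = 2 + 0 = 2) = -4 (attained at k = 0)
  C[0][1] = min over k of (A[0][0] + B[0][1] = -2 + 0 = -2, A[0][1] + B[1][1] = 2 + -2 = 0) = -2 (attained at k = 0)
  C[1][0] = min over k of (A[1][0] + B[0][0] = 2 + -2 = 0, A[1][1] + B[1][0] = 2 + 0 = 2) = 0 (attained at k = 0)
  C[1][1] = min over k of (A[1][0] + B[0][1] = 2 + 0 = 2, A[1][1] + B[1][1] = 2 + -2 = 0) = 0 (attained at k = 1)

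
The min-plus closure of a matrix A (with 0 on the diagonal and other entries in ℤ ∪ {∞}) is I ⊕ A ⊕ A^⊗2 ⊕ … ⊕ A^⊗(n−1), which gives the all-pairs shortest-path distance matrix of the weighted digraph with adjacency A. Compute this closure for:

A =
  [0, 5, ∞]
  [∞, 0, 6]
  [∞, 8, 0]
Closure =
  [0, 5, 11]
  [∞, 0, 6]
  [∞, 8, 0]

This is the Floyd-Warshall all-pairs shortest-path computation. For each intermediate vertex k = 0, 1, …, 2, update dist[i][j] ← min(dist[i][j], dist[i][k] + dist[k][j]). The final matrix gives, for each (i, j), the minimum total weight of any directed path from i to j (possibly empty when i = j).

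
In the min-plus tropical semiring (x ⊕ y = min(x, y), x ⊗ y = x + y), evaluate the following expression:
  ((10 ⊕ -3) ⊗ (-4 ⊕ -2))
((10 ⊕ -3) ⊗ (-4 ⊕ -2)) = -7

Expand innermost to outermost. Recall ⊕ takes the minimum of its arguments and ⊗ takes their sum. Working out the expression ((10 ⊕ -3) ⊗ (-4 ⊕ -2)) gives -7.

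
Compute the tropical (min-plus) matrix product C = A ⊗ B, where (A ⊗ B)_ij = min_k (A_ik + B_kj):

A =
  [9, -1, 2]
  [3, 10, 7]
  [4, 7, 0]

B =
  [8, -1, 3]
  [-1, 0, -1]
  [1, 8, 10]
A ⊗ B =
  [-2, -1, -2]
  [8, 2, 6]
  [1, 3, 6]

Apply the min-plus product entry-by-entry:
  C[0][0] = min over k of (A[0][0] + B[0][0] = 9 + 8 = 17, A[0][1] + B[1][0] = -1 + -1 = -2, A[0][2] + B[2][0] = 2 + 1 = 3) = -2 (attained at k = 1)
  C[0][1] = min over k of (A[0][0] + B[0][1] = 9 + -1 = 8, A[0][1] + B[1][1] = -1 + 0 = -1, A[0][2] + B[2][1] = 2 + 8 = 10) = -1 (attained at k = 1)
  C[0][2] = min over k of (A[0][0] + B[0][2] = 9 + 3 = 12, A[0][1] + B[1][2] = -1 + -1 = -2, A[0][2] + B[2][2] = 2 + 10 = 12) = -2 (attained at k = 1)
  C[1][0] = min over k of (A[1][0] + B[0][0] = 3 + 8 = 11, A[1][1] + B[1][0] = 10 + -1 = 9, A[1][2] + B[2][0] = 7 + 1 = 8) = 8 (attained at k = 2)
  C[1][1] = min over k of (A[1][0] + B[0][1] = 3 + -1 = 2, A[1][1] + B[1][1] = 10 + 0 = 10, A[1][2] + B[2][1] = 7 + 8 = 15) = 2 (attained at k = 0)
  C[1][2] = min over k of (A[1][0] + B[0][2] = 3 + 3 = 6, A[1][1] + B[1][2] = 10 + -1 = 9, A[1][2] + B[2][2] = 7 + 10 = 17) = 6 (attained at k = 0)
  C[2][0] = min over k of (A[2][0] + B[0][0] = 4 + 8 = 12, A[2][1] + B[1][0] = 7 + -1 = 6, A[2][2] + B[2][0] = 0 + 1 = 1) = 1 (attained at k = 2)
  C[2][1] = min over k of (A[2][0] + B[0][1] = 4 + -1 = 3, A[2][1] + B[1][1] = 7 + 0 = 7, A[2][2] + B[2][1] = 0 + 8 = 8) = 3 (attained at k = 0)
  C[2][2] = min over k of (A[2][0] + B[0][2] = 4 + 3 = 7, A[2][1] + B[1][2] = 7 + -1 = 6, A[2][2] + B[2][2] = 0 + 10 = 10) = 6 (attained at k = 1)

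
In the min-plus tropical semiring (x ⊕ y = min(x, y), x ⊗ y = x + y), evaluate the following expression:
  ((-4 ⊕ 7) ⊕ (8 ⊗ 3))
((-4 ⊕ 7) ⊕ (8 ⊗ 3)) = -4

Expand innermost to outermost. Recall ⊕ takes the minimum of its arguments and ⊗ takes their sum. Working out the expression ((-4 ⊕ 7) ⊕ (8 ⊗ 3)) gives -4.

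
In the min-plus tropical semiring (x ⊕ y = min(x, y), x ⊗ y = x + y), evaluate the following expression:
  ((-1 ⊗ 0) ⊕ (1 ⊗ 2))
((-1 ⊗ 0) ⊕ (1 ⊗ 2)) = -1

Expand innermost to outermost. Recall ⊕ takes the minimum of its arguments and ⊗ takes their sum. Working out the expression ((-1 ⊗ 0) ⊕ (1 ⊗ 2)) gives -1.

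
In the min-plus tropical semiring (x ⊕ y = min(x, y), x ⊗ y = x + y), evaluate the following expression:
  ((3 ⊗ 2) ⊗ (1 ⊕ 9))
((3 ⊗ 2) ⊗ (1 ⊕ 9)) = 6

Expand innermost to outermost. Recall ⊕ takes the minimum of its arguments and ⊗ takes their sum. Working out the expression ((3 ⊗ 2) ⊗ (1 ⊕ 9)) gives 6.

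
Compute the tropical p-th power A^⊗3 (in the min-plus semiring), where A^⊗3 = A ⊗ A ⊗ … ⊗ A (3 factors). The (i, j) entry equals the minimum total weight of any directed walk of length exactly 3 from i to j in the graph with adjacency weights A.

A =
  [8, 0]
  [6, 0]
A^⊗3 =
  [6, 0]
  [6, 0]

Each entry (A^⊗3)_ij equals the minimum over all length-3 walks i = v_0 → v_1 → … → v_3 = j of Σ_t A[v_t][v_{t+1}]. For example, for (i, j) = (0, 1) we minimise over 4 possible intermediate vertex sequences; the minimum is 0, attained along the walk 0 → 1 → 1 → 1.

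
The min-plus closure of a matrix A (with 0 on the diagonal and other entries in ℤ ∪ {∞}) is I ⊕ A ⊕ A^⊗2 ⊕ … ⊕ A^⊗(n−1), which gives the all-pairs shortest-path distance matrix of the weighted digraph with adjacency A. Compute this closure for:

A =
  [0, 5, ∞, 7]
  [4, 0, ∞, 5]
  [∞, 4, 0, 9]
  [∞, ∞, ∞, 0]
Closure =
  [0, 5, ∞, 7]
  [4, 0, ∞, 5]
  [8, 4, 0, 9]
  [∞, ∞, ∞, 0]

This is the Floyd-Warshall all-pairs shortest-path computation. For each intermediate vertex k = 0, 1, …, 3, update dist[i][j] ← min(dist[i][j], dist[i][k] + dist[k][j]). The final matrix gives, for each (i, j), the minimum total weight of any directed path from i to j (possibly empty when i = j).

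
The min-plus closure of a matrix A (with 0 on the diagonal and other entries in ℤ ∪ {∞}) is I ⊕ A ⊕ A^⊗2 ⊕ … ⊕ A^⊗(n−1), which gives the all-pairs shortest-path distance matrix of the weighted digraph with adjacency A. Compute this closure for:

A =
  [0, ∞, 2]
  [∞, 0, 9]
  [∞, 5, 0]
Closure =
  [0, 7, 2]
  [∞, 0, 9]
  [∞, 5, 0]

This is the Floyd-Warshall all-pairs shortest-path computation. For each intermediate vertex k = 0, 1, …, 2, update dist[i][j] ← min(dist[i][j], dist[i][k] + dist[k][j]). The final matrix gives, for each (i, j), the minimum total weight of any directed path from i to j (possibly empty when i = j).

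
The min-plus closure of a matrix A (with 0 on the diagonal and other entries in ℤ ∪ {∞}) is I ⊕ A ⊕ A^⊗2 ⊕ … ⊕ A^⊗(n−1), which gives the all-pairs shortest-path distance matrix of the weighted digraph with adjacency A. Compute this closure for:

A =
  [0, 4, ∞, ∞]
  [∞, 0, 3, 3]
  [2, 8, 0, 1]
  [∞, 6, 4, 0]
Closure =
  [0, 4, 7, 7]
  [5, 0, 3, 3]
  [2, 6, 0, 1]
  [6, 6, 4, 0]

This is the Floyd-Warshall all-pairs shortest-path computation. For each intermediate vertex k = 0, 1, …, 3, update dist[i][j] ← min(dist[i][j], dist[i][k] + dist[k][j]). The final matrix gives, for each (i, j), the minimum total weight of any directed path from i to j (possibly empty when i = j).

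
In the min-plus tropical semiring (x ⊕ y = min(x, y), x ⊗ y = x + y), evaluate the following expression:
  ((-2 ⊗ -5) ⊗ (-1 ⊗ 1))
((-2 ⊗ -5) ⊗ (-1 ⊗ 1)) = -7

Expand innermost to outermost. Recall ⊕ takes the minimum of its arguments and ⊗ takes their sum. Working out the expression ((-2 ⊗ -5) ⊗ (-1 ⊗ 1)) gives -7.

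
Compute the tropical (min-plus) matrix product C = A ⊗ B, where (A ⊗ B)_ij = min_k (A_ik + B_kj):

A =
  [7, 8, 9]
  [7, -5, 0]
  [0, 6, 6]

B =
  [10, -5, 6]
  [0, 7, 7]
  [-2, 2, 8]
A ⊗ B =
  [7, 2, 13]
  [-5, 2, 2]
  [4, -5, 6]

Apply the min-plus product entry-by-entry:
  C[0][0] = min over k of (A[0][0] + B[0][0] = 7 + 10 = 17, A[0][1] + B[1][0] = 8 + 0 = 8, A[0][2] + B[2][0] = 9 + -2 = 7) = 7 (attained at k = 2)
  C[0][1] = min over k of (A[0][0] + B[0][1] = 7 + -5 = 2, A[0][1] + B[1][1] = 8 + 7 = 15, A[0][2] + B[2][1] = 9 + 2 = 11) = 2 (attained at k = 0)
  C[0][2] = min over k of (A[0][0] + B[0][2] = 7 + 6 = 13, A[0][1] + B[1][2] = 8 + 7 = 15, A[0][2] + B[2][2] = 9 + 8 = 17) = 13 (attained at k = 0)
  C[1][0] = min over k of (A[1][0] + B[0][0] = 7 + 10 = 17, A[1][1] + B[1][0] = -5 + 0 = -5, A[1][2] + B[2][0] = 0 + -2 = -2) = -5 (attained at k = 1)
  C[1][1] = min over k of (A[1][0] + B[0][1] = 7 + -5 = 2, A[1][1] + B[1][1] = -5 + 7 = 2, A[1][2] + B[2][1] = 0 + 2 = 2) = 2 (attained at k = 0)
  C[1][2] = min over k of (A[1][0] + B[0][2] = 7 + 6 = 13, A[1][1] + B[1][2] = -5 + 7 = 2, A[1][2] + B[2][2] = 0 + 8 = 8) = 2 (attained at k = 1)
  C[2][0] = min over k of (A[2][0] + B[0][0] = 0 + 10 = 10, A[2][1] + B[1][0] = 6 + 0 = 6, A[2][2] + B[2][0] = 6 + -2 = 4) = 4 (attained at k = 2)
  C[2][1] = min over k of (A[2][0] + B[0][1] = 0 + -5 = -5, A[2][1] + B[1][1] = 6 + 7 = 13, A[2][2] + B[2][1] = 6 + 2 = 8) = -5 (attained at k = 0)
  C[2][2] = min over k of (A[2][0] + B[0][2] = 0 + 6 = 6, A[2][1] + B[1][2] = 6 + 7 = 13, A[2][2] + B[2][2] = 6 + 8 = 14) = 6 (attained at k = 0)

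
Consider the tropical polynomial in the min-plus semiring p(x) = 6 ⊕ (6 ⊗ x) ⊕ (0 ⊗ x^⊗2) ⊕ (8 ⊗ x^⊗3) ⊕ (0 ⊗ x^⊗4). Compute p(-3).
p(-3) = -12

A tropical monomial a ⊗ x^⊗i evaluates to a + i · x. Evaluating each term at x = -3:
  Term 0 contributes 6 + 0 · -3 = 6
  Term 1 contributes 6 + 1 · -3 = 3
  Term 2 contributes 0 + 2 · -3 = -6
  Term 3 contributes 8 + 3 · -3 = -1
  Term 4 contributes 0 + 4 · -3 = -12
p(-3) = ⊕ of these = min[6, 3, -6, -1, -12] = -12.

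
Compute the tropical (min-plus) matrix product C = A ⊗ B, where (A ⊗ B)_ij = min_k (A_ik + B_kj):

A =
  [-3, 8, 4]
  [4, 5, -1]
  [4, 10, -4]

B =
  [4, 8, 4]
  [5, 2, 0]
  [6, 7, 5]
A ⊗ B =
  [1, 5, 1]
  [5, 6, 4]
  [2, 3, 1]

Apply the min-plus product entry-by-entry:
  C[0][0] = min over k of (A[0][0] + B[0][0] = -3 + 4 = 1, A[0][1] + B[1][0] = 8 + 5 = 13, A[0][2] + B[2][0] = 4 + 6 = 10) = 1 (attained at k = 0)
  C[0][1] = min over k of (A[0][0] + B[0][1] = -3 + 8 = 5, A[0][1] + B[1][1] = 8 + 2 = 10, A[0][2] + B[2][1] = 4 + 7 = 11) = 5 (attained at k = 0)
  C[0][2] = min over k of (A[0][0] + B[0][2] = -3 + 4 = 1, A[0][1] + B[1][2] = 8 + 0 = 8, A[0][2] + B[2][2] = 4 + 5 = 9) = 1 (attained at k = 0)
  C[1][0] = min over k of (A[1][0] + B[0][0] = 4 + 4 = 8, A[1][1] + B[1][0] = 5 + 5 = 10, A[1][2] + B[2][0] = -1 + 6 = 5) = 5 (attained at k = 2)
  C[1][1] = min over k of (A[1][0] + B[0][1] = 4 + 8 = 12, A[1][1] + B[1][1] = 5 + 2 = 7, A[1][2] + B[2][1] = -1 + 7 = 6) = 6 (attained at k = 2)
  C[1][2] = min over k of (A[1][0] + B[0][2] = 4 + 4 = 8, A[1][1] + B[1][2] = 5 + 0 = 5, A[1][2] + B[2][2] = -1 + 5 = 4) = 4 (attained at k = 2)
  C[2][0] = min over k of (A[2][0] + B[0][0] = 4 + 4 = 8, A[2][1] + B[1][0] = 10 + 5 = 15, A[2][2] + B[2][0] = -4 + 6 = 2) = 2 (attained at k = 2)
  C[2][1] = min over k of (A[2][0] + B[0][1] = 4 + 8 = 12, A[2][1] + B[1][1] = 10 + 2 = 12, A[2][2] + B[2][1] = -4 + 7 = 3) = 3 (attained at k = 2)
  C[2][2] = min over k of (A[2][0] + B[0][2] = 4 + 4 = 8, A[2][1] + B[1][2] = 10 + 0 = 10, A[2][2] + B[2][2] = -4 + 5 = 1) = 1 (attained at k = 2)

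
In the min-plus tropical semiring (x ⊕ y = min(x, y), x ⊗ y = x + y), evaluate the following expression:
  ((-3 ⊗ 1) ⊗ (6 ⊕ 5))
((-3 ⊗ 1) ⊗ (6 ⊕ 5)) = 3

Expand innermost to outermost. Recall ⊕ takes the minimum of its arguments and ⊗ takes their sum. Working out the expression ((-3 ⊗ 1) ⊗ (6 ⊕ 5)) gives 3.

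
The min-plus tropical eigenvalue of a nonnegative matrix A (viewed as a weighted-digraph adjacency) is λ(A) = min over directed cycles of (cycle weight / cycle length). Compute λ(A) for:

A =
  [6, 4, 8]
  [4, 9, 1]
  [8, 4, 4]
λ(A) = 5/2

Enumerate directed cycles and compute their means (weight / length). Sample:
  cycle 0 → 0: weight = 6, length = 1, mean = 6/1 ≈ 6.000
  cycle 1 → 1: weight = 9, length = 1, mean = 9/1 ≈ 9.000
  cycle 2 → 2: weight = 4, length = 1, mean = 4/1 ≈ 4.000
  cycle 0 → 1 → 0: weight = 8, length = 2, mean = 8/2 ≈ 4.000
  cycle 0 → 2 → 0: weight = 16, length = 2, mean = 16/2 ≈ 8.000
  cycle 1 → 0 → 1: weight = 8, length = 2, mean = 8/2 ≈ 4.000
Minimum mean = 2.500, attained e.g. along the cycle 1 → 2 → 1 with weight 5 and length 2. So λ(A) = 5/2 = 5/2.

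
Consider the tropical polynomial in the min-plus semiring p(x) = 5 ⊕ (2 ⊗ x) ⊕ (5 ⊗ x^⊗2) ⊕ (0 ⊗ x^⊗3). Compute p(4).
p(4) = 5

A tropical monomial a ⊗ x^⊗i evaluates to a + i · x. Evaluating each term at x = 4:
  Term 0 contributes 5 + 0 · 4 = 5
  Term 1 contributes 2 + 1 · 4 = 6
  Term 2 contributes 5 + 2 · 4 = 13
  Term 3 contributes 0 + 3 · 4 = 12
p(4) = ⊕ of these = min[5, 6, 13, 12] = 5.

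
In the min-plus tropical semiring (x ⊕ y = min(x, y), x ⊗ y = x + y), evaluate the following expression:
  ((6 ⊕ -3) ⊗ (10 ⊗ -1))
((6 ⊕ -3) ⊗ (10 ⊗ -1)) = 6

Expand innermost to outermost. Recall ⊕ takes the minimum of its arguments and ⊗ takes their sum. Working out the expression ((6 ⊕ -3) ⊗ (10 ⊗ -1)) gives 6.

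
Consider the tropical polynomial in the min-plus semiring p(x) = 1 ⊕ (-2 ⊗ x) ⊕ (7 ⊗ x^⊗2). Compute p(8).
p(8) = 1

A tropical monomial a ⊗ x^⊗i evaluates to a + i · x. Evaluating each term at x = 8:
  Term 0 contributes 1 + 0 · 8 = 1
  Term 1 contributes -2 + 1 · 8 = 6
  Term 2 contributes 7 + 2 · 8 = 23
p(8) = ⊕ of these = min[1, 6, 23] = 1.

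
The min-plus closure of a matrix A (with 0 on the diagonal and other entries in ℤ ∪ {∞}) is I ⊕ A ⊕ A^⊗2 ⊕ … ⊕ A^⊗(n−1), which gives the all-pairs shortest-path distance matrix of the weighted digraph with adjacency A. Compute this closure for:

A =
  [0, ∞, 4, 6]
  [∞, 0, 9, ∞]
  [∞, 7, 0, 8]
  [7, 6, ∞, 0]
Closure =
  [0, 11, 4, 6]
  [24, 0, 9, 17]
  [15, 7, 0, 8]
  [7, 6, 11, 0]

This is the Floyd-Warshall all-pairs shortest-path computation. For each intermediate vertex k = 0, 1, …, 3, update dist[i][j] ← min(dist[i][j], dist[i][k] + dist[k][j]). The final matrix gives, for each (i, j), the minimum total weight of any directed path from i to j (possibly empty when i = j).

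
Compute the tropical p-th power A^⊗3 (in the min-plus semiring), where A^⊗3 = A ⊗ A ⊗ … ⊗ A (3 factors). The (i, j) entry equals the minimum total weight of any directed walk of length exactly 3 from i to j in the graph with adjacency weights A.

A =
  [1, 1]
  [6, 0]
A^⊗3 =
  [3, 1]
  [6, 0]

Each entry (A^⊗3)_ij equals the minimum over all length-3 walks i = v_0 → v_1 → … → v_3 = j of Σ_t A[v_t][v_{t+1}]. For example, for (i, j) = (0, 1) we minimise over 4 possible intermediate vertex sequences; the minimum is 1, attained along the walk 0 → 1 → 1 → 1.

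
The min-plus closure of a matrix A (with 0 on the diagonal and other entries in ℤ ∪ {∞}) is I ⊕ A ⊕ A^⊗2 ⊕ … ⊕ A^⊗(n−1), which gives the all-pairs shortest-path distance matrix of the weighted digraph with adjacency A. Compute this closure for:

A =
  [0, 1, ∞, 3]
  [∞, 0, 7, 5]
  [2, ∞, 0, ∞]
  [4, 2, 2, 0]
Closure =
  [0, 1, 5, 3]
  [9, 0, 7, 5]
  [2, 3, 0, 5]
  [4, 2, 2, 0]

This is the Floyd-Warshall all-pairs shortest-path computation. For each intermediate vertex k = 0, 1, …, 3, update dist[i][j] ← min(dist[i][j], dist[i][k] + dist[k][j]). The final matrix gives, for each (i, j), the minimum total weight of any directed path from i to j (possibly empty when i = j).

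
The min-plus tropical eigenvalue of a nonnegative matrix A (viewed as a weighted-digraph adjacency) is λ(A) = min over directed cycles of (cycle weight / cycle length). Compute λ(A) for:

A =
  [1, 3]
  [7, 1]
λ(A) = 1

Enumerate directed cycles and compute their means (weight / length). Sample:
  cycle 0 → 0: weight = 1, length = 1, mean = 1/1 ≈ 1.000
  cycle 1 → 1: weight = 1, length = 1, mean = 1/1 ≈ 1.000
  cycle 0 → 1 → 0: weight = 10, length = 2, mean = 10/2 ≈ 5.000
  cycle 1 → 0 → 1: weight = 10, length = 2, mean = 10/2 ≈ 5.000
Minimum mean = 1.000, attained e.g. along the cycle 0 → 0 with weight 1 and length 1. So λ(A) = 1/1 = 1.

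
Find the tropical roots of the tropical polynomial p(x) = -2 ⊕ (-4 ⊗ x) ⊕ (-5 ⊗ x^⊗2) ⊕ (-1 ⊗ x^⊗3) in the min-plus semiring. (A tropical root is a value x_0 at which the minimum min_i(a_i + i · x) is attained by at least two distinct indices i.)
Roots: {-4, 1, 2}

Each tropical root is a break point of the lower envelope of the lines y = a_i + i · x (there are 4 lines, with slopes 0, 1, ..., 3). Only the lines that attain the minimum somewhere contribute to roots; other lines are dominated. Here the surviving (envelope) indices are i = 3, i = 2, i = 1, i = 0.
Intersections between consecutive envelope lines give the roots: for adjacent envelope indices i < j the intersection is x = (a_i − a_j) / (j − i). Reading off the sorted break points: {-4, 1, 2}.
Verification: at each break x_0, at least two indices attain the minimum of min_i(a_i + i · x_0).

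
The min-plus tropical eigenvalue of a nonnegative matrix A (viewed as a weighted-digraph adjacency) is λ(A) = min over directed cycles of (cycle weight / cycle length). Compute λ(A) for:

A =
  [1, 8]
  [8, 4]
λ(A) = 1

Enumerate directed cycles and compute their means (weight / length). Sample:
  cycle 0 → 0: weight = 1, length = 1, mean = 1/1 ≈ 1.000
  cycle 1 → 1: weight = 4, length = 1, mean = 4/1 ≈ 4.000
  cycle 0 → 1 → 0: weight = 16, length = 2, mean = 16/2 ≈ 8.000
  cycle 1 → 0 → 1: weight = 16, length = 2, mean = 16/2 ≈ 8.000
Minimum mean = 1.000, attained e.g. along the cycle 0 → 0 with weight 1 and length 1. So λ(A) = 1/1 = 1.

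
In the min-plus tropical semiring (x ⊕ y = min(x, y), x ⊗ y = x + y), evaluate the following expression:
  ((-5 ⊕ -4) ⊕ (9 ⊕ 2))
((-5 ⊕ -4) ⊕ (9 ⊕ 2)) = -5

Expand innermost to outermost. Recall ⊕ takes the minimum of its arguments and ⊗ takes their sum. Working out the expression ((-5 ⊕ -4) ⊕ (9 ⊕ 2)) gives -5.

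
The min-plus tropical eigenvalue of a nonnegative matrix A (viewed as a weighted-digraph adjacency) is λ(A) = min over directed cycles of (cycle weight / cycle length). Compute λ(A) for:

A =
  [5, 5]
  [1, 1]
λ(A) = 1

Enumerate directed cycles and compute their means (weight / length). Sample:
  cycle 0 → 0: weight = 5, length = 1, mean = 5/1 ≈ 5.000
  cycle 1 → 1: weight = 1, length = 1, mean = 1/1 ≈ 1.000
  cycle 0 → 1 → 0: weight = 6, length = 2, mean = 6/2 ≈ 3.000
  cycle 1 → 0 → 1: weight = 6, length = 2, mean = 6/2 ≈ 3.000
Minimum mean = 1.000, attained e.g. along the cycle 1 → 1 with weight 1 and length 1. So λ(A) = 1/1 = 1.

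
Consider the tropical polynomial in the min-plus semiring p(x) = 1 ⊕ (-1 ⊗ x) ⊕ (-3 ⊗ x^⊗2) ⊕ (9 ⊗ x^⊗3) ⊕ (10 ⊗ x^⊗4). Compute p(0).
p(0) = -3

A tropical monomial a ⊗ x^⊗i evaluates to a + i · x. Evaluating each term at x = 0:
  Term 0 contributes 1 + 0 · 0 = 1
  Term 1 contributes -1 + 1 · 0 = -1
  Term 2 contributes -3 + 2 · 0 = -3
  Term 3 contributes 9 + 3 · 0 = 9
  Term 4 contributes 10 + 4 · 0 = 10
p(0) = ⊕ of these = min[1, -1, -3, 9, 10] = -3.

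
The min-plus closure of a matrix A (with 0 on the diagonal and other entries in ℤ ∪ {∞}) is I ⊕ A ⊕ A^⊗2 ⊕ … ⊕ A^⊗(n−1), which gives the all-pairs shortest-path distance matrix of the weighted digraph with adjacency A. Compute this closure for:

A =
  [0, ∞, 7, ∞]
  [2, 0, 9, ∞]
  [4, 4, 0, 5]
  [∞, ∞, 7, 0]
Closure =
  [0, 11, 7, 12]
  [2, 0, 9, 14]
  [4, 4, 0, 5]
  [11, 11, 7, 0]

This is the Floyd-Warshall all-pairs shortest-path computation. For each intermediate vertex k = 0, 1, …, 3, update dist[i][j] ← min(dist[i][j], dist[i][k] + dist[k][j]). The final matrix gives, for each (i, j), the minimum total weight of any directed path from i to j (possibly empty when i = j).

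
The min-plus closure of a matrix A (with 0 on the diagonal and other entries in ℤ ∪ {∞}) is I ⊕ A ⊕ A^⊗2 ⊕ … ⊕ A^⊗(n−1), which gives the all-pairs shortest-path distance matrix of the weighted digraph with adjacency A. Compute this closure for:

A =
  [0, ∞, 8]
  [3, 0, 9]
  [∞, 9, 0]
Closure =
  [0, 17, 8]
  [3, 0, 9]
  [12, 9, 0]

This is the Floyd-Warshall all-pairs shortest-path computation. For each intermediate vertex k = 0, 1, …, 2, update dist[i][j] ← min(dist[i][j], dist[i][k] + dist[k][j]). The final matrix gives, for each (i, j), the minimum total weight of any directed path from i to j (possibly empty when i = j).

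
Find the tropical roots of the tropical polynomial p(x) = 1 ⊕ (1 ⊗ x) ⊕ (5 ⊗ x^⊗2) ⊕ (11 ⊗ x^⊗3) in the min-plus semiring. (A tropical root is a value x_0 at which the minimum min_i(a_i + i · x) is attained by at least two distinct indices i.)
Roots: {-6, -4, 0}

Each tropical root is a break point of the lower envelope of the lines y = a_i + i · x (there are 4 lines, with slopes 0, 1, ..., 3). Only the lines that attain the minimum somewhere contribute to roots; other lines are dominated. Here the surviving (envelope) indices are i = 3, i = 2, i = 1, i = 0.
Intersections between consecutive envelope lines give the roots: for adjacent envelope indices i < j the intersection is x = (a_i − a_j) / (j − i). Reading off the sorted break points: {-6, -4, 0}.
Verification: at each break x_0, at least two indices attain the minimum of min_i(a_i + i · x_0).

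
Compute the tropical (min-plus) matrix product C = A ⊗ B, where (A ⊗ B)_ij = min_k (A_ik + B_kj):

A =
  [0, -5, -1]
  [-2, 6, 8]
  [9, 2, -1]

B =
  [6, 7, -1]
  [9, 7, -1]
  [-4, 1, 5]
A ⊗ B =
  [-5, 0, -6]
  [4, 5, -3]
  [-5, 0, 1]

Apply the min-plus product entry-by-entry:
  C[0][0] = min over k of (A[0][0] + B[0][0] = 0 + 6 = 6, A[0][1] + B[1][0] = -5 + 9 = 4, A[0][2] + B[2][0] = -1 + -4 = -5) = -5 (attained at k = 2)
  C[0][1] = min over k of (A[0][0] + B[0][1] = 0 + 7 = 7, A[0][1] + B[1][1] = -5 + 7 = 2, A[0][2] + B[2][1] = -1 + 1 = 0) = 0 (attained at k = 2)
  C[0][2] = min over k of (A[0][0] + B[0][2] = 0 + -1 = -1, A[0][1] + B[1][2] = -5 + -1 = -6, A[0][2] + B[2][2] = -1 + 5 = 4) = -6 (attained at k = 1)
  C[1][0] = min over k of (A[1][0] + B[0][0] = -2 + 6 = 4, A[1][1] + B[1][0] = 6 + 9 = 15, A[1][2] + B[2][0] = 8 + -4 = 4) = 4 (attained at k = 0)
  C[1][1] = min over k of (A[1][0] + B[0][1] = -2 + 7 = 5, A[1][1] + B[1][1] = 6 + 7 = 13, A[1][2] + B[2][1] = 8 + 1 = 9) = 5 (attained at k = 0)
  C[1][2] = min over k of (A[1][0] + B[0][2] = -2 + -1 = -3, A[1][1] + B[1][2] = 6 + -1 = 5, A[1][2] + B[2][2] = 8 + 5 = 13) = -3 (attained at k = 0)
  C[2][0] = min over k of (A[2][0] + B[0][0] = 9 + 6 = 15, A[2][1] + B[1][0] = 2 + 9 = 11, A[2][2] + B[2][0] = -1 + -4 = -5) = -5 (attained at k = 2)
  C[2][1] = min over k of (A[2][0] + B[0][1] = 9 + 7 = 16, A[2][1] + B[1][1] = 2 + 7 = 9, A[2][2] + B[2][1] = -1 + 1 = 0) = 0 (attained at k = 2)
  C[2][2] = min over k of (A[2][0] + B[0][2] = 9 + -1 = 8, A[2][1] + B[1][2] = 2 + -1 = 1, A[2][2] + B[2][2] = -1 + 5 = 4) = 1 (attained at k = 1)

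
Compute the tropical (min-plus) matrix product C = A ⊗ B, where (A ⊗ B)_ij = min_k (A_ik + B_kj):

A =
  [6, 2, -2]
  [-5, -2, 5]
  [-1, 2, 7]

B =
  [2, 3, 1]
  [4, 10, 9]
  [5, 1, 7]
A ⊗ B =
  [3, -1, 5]
  [-3, -2, -4]
  [1, 2, 0]

Apply the min-plus product entry-by-entry:
  C[0][0] = min over k of (A[0][0] + B[0][0] = 6 + 2 = 8, A[0][1] + B[1][0] = 2 + 4 = 6, A[0][2] + B[2][0] = -2 + 5 = 3) = 3 (attained at k = 2)
  C[0][1] = min over k of (A[0][0] + B[0][1] = 6 + 3 = 9, A[0][1] + B[1][1] = 2 + 10 = 12, A[0][2] + B[2][1] = -2 + 1 = -1) = -1 (attained at k = 2)
  C[0][2] = min over k of (A[0][0] + B[0][2] = 6 + 1 = 7, A[0][1] + B[1][2] = 2 + 9 = 11, A[0][2] + B[2][2] = -2 + 7 = 5) = 5 (attained at k = 2)
  C[1][0] = min over k of (A[1][0] + B[0][0] = -5 + 2 = -3, A[1][1] + B[1][0] = -2 + 4 = 2, A[1][2] + B[2][0] = 5 + 5 = 10) = -3 (attained at k = 0)
  C[1][1] = min over k of (A[1][0] + B[0][1] = -5 + 3 = -2, A[1][1] + B[1][1] = -2 + 10 = 8, A[1][2] + B[2][1] = 5 + 1 = 6) = -2 (attained at k = 0)
  C[1][2] = min over k of (A[1][0] + B[0][2] = -5 + 1 = -4, A[1][1] + B[1][2] = -2 + 9 = 7, A[1][2] + B[2][2] = 5 + 7 = 12) = -4 (attained at k = 0)
  C[2][0] = min over k of (A[2][0] + B[0][0] = -1 + 2 = 1, A[2][1] + B[1][0] = 2 + 4 = 6, A[2][2] + B[2][0] = 7 + 5 = 12) = 1 (attained at k = 0)
  C[2][1] = min over k of (A[2][0] + B[0][1] = -1 + 3 = 2, A[2][1] + B[1][1] = 2 + 10 = 12, A[2][2] + B[2][1] = 7 + 1 = 8) = 2 (attained at k = 0)
  C[2][2] = min over k of (A[2][0] + B[0][2] = -1 + 1 = 0, A[2][1] + B[1][2] = 2 + 9 = 11, A[2][2] + B[2][2] = 7 + 7 = 14) = 0 (attained at k = 0)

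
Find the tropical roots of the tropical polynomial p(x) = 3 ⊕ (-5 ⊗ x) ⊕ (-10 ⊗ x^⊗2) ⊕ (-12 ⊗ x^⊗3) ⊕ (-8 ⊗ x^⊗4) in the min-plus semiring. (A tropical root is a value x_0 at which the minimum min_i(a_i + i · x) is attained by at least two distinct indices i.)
Roots: {-4, 2, 5, 8}

Each tropical root is a break point of the lower envelope of the lines y = a_i + i · x (there are 5 lines, with slopes 0, 1, ..., 4). Only the lines that attain the minimum somewhere contribute to roots; other lines are dominated. Here the surviving (envelope) indices are i = 4, i = 3, i = 2, i = 1, i = 0.
Intersections between consecutive envelope lines give the roots: for adjacent envelope indices i < j the intersection is x = (a_i − a_j) / (j − i). Reading off the sorted break points: {-4, 2, 5, 8}.
Verification: at each break x_0, at least two indices attain the minimum of min_i(a_i + i · x_0).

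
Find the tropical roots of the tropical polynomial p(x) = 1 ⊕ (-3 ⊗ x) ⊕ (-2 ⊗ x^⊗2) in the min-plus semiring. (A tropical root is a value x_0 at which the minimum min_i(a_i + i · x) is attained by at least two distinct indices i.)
Roots: {-1, 4}

Each tropical root is a break point of the lower envelope of the lines y = a_i + i · x (there are 3 lines, with slopes 0, 1, ..., 2). Only the lines that attain the minimum somewhere contribute to roots; other lines are dominated. Here the surviving (envelope) indices are i = 2, i = 1, i = 0.
Intersections between consecutive envelope lines give the roots: for adjacent envelope indices i < j the intersection is x = (a_i − a_j) / (j − i). Reading off the sorted break points: {-1, 4}.
Verification: at each break x_0, at least two indices attain the minimum of min_i(a_i + i · x_0).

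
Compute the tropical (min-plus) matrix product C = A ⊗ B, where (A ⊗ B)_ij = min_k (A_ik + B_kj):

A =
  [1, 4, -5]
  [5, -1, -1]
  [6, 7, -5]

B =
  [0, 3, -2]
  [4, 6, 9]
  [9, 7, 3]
A ⊗ B =
  [1, 2, -2]
  [3, 5, 2]
  [4, 2, -2]

Apply the min-plus product entry-by-entry:
  C[0][0] = min over k of (A[0][0] + B[0][0] = 1 + 0 = 1, A[0][1] + B[1][0] = 4 + 4 = 8, A[0][2] + B[2][0] = -5 + 9 = 4) = 1 (attained at k = 0)
  C[0][1] = min over k of (A[0][0] + B[0][1] = 1 + 3 = 4, A[0][1] + B[1][1] = 4 + 6 = 10, A[0][2] + B[2][1] = -5 + 7 = 2) = 2 (attained at k = 2)
  C[0][2] = min over k of (A[0][0] + B[0][2] = 1 + -2 = -1, A[0][1] + B[1][2] = 4 + 9 = 13, A[0][2] + B[2][2] = -5 + 3 = -2) = -2 (attained at k = 2)
  C[1][0] = min over k of (A[1][0] + B[0][0] = 5 + 0 = 5, A[1][1] + B[1][0] = -1 + 4 = 3, A[1][2] + B[2][0] = -1 + 9 = 8) = 3 (attained at k = 1)
  C[1][1] = min over k of (A[1][0] + B[0][1] = 5 + 3 = 8, A[1][1] + B[1][1] = -1 + 6 = 5, A[1][2] + B[2][1] = -1 + 7 = 6) = 5 (attained at k = 1)
  C[1][2] = min over k of (A[1][0] + B[0][2] = 5 + -2 = 3, A[1][1] + B[1][2] = -1 + 9 = 8, A[1][2] + B[2][2] = -1 + 3 = 2) = 2 (attained at k = 2)
  C[2][0] = min over k of (A[2][0] + B[0][0] = 6 + 0 = 6, A[2][1] + B[1][0] = 7 + 4 = 11, A[2][2] + B[2][0] = -5 + 9 = 4) = 4 (attained at k = 2)
  C[2][1] = min over k of (A[2][0] + B[0][1] = 6 + 3 = 9, A[2][1] + B[1][1] = 7 + 6 = 13, A[2][2] + B[2][1] = -5 + 7 = 2) = 2 (attained at k = 2)
  C[2][2] = min over k of (A[2][0] + B[0][2] = 6 + -2 = 4, A[2][1] + B[1][2] = 7 + 9 = 16, A[2][2] + B[2][2] = -5 + 3 = -2) = -2 (attained at k = 2)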